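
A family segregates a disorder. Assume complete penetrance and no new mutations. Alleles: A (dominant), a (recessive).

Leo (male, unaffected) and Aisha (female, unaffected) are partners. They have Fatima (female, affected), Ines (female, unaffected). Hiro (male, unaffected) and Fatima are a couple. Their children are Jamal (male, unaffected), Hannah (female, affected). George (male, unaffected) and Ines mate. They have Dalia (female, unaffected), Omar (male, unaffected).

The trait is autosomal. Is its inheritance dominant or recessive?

Leo and Aisha are both unaffected yet have an affected child Fatima. Under dominance, an affected child requires at least one affected parent, so the trait cannot be dominant.

recessive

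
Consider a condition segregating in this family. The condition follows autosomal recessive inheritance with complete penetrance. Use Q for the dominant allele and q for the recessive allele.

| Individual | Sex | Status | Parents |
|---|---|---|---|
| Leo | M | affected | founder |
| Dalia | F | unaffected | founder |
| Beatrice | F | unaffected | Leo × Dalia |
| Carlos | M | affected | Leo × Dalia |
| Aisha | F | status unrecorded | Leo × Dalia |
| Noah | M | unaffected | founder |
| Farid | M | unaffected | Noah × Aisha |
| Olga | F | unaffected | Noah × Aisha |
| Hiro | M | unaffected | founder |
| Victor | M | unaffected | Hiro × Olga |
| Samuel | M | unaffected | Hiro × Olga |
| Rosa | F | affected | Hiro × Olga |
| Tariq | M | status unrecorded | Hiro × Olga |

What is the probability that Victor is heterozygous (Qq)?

Hiro is unaffected so carries Q and passed q to Rosa (qq), so Hiro is Qq.
Olga is unaffected so carries Q and passed q to Rosa (qq), so Olga is Qq.
Their cross gives offspring ratios 1/4 QQ : 1/2 Qq : 1/4 qq. Conditioning on Victor being unaffected, P(Qq) = 1/2 / 3/4 = 2/3.

2/3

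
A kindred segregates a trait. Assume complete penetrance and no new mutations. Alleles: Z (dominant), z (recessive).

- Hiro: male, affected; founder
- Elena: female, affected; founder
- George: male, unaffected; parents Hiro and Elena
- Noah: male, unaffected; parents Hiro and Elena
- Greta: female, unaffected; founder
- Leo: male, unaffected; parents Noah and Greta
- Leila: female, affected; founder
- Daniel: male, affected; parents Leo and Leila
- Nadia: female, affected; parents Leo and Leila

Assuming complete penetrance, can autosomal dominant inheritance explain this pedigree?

A consistent assignment under autosomal dominant exists: Hiro Zz, Elena Zz, George zz, Noah zz, Greta zz, Leo zz, Leila ZZ, Daniel Zz, Nadia Zz.
In this assignment every recorded phenotype matches its genotype and every non-founder's genotype is obtainable from its parents' genotypes, so the pedigree is consistent.

Yes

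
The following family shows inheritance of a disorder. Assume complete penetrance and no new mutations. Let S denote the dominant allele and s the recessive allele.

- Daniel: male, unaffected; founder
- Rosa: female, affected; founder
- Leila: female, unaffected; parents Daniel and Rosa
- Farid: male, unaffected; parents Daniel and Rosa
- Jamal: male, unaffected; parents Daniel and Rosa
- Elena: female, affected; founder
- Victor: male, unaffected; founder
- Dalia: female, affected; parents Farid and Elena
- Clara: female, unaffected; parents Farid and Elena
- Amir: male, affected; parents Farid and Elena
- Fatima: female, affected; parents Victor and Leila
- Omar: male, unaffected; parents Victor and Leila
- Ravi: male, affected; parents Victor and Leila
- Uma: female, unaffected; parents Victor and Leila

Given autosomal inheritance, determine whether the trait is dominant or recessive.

Victor and Leila are both unaffected yet have an affected child Fatima. Under dominance, an affected child requires at least one affected parent, so the trait cannot be dominant.

recessive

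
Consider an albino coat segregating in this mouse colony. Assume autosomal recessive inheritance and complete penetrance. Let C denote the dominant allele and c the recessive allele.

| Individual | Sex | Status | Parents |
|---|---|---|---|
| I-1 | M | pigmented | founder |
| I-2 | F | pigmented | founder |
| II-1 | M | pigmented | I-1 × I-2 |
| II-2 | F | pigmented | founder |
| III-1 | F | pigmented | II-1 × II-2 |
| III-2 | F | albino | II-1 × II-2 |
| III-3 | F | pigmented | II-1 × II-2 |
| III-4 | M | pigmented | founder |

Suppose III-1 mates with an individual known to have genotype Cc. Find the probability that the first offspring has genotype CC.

1/3

II-1 is pigmented so carries C and passed c to III-2 (cc), so II-1 is Cc.
II-2 is pigmented so carries C and passed c to III-2 (cc), so II-2 is Cc.
III-1 is a pigmented offspring of II-1 (Cc) × II-2 (Cc), whose cross gives 1/4 CC : 1/2 Cc : 1/4 cc; conditioning on being pigmented, III-1 is CC with probability 1/3, Cc with probability 2/3.
Summing over parental genotype combinations, P(offspring has genotype CC) = 1/3·1/2 + 2/3·1/4 = 1/3.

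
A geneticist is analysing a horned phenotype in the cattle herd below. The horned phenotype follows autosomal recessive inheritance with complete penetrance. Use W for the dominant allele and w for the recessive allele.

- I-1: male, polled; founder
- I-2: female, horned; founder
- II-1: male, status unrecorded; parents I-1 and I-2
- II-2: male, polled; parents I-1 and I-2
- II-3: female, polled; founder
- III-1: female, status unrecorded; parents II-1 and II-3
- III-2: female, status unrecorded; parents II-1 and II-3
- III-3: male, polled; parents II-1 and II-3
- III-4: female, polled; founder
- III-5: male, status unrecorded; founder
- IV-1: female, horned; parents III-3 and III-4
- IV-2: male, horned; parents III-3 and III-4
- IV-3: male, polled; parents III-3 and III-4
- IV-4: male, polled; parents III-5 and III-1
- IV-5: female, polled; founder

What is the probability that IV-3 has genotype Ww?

III-3 is polled so carries W and passed w to IV-1 (ww), so III-3 is Ww.
III-4 is polled so carries W and passed w to IV-1 (ww), so III-4 is Ww.
Their cross gives offspring ratios 1/4 WW : 1/2 Ww : 1/4 ww. Conditioning on IV-3 being polled, P(Ww) = 1/2 / 3/4 = 2/3.

2/3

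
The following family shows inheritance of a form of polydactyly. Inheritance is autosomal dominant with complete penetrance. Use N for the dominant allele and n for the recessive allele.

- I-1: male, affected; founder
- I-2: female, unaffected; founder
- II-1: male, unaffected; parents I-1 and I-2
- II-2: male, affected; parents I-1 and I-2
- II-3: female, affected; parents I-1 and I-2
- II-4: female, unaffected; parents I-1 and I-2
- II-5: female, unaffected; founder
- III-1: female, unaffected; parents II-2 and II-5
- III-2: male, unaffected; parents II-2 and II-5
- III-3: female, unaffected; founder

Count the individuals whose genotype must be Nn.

3

Obligate heterozygotes: I-1 is affected so carries N and passed n to II-1 (nn), so I-1 is Nn; II-2 is affected so carries N and received n from I-2 (nn), so II-2 is Nn; II-3 is affected so carries N and received n from I-2 (nn), so II-3 is Nn.
Every other individual is either homozygous by phenotype or has at least one consistent homozygous assignment, so the count is 3.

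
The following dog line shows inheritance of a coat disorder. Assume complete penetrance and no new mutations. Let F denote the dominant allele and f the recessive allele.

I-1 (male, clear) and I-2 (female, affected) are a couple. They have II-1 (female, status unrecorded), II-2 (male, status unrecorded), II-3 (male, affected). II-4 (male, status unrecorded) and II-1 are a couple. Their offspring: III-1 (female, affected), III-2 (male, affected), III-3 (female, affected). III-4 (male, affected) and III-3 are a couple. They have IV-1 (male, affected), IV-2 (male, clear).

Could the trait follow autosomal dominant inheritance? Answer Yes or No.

A consistent assignment under autosomal dominant exists: I-1 ff, I-2 FF, II-1 Ff, II-2 Ff, II-3 Ff, II-4 FF, III-1 FF, III-2 FF, III-3 Ff, III-4 Ff, IV-1 FF, IV-2 ff.
In this assignment every recorded phenotype matches its genotype and every non-founder's genotype is obtainable from its parents' genotypes, so the pedigree is consistent.

Yes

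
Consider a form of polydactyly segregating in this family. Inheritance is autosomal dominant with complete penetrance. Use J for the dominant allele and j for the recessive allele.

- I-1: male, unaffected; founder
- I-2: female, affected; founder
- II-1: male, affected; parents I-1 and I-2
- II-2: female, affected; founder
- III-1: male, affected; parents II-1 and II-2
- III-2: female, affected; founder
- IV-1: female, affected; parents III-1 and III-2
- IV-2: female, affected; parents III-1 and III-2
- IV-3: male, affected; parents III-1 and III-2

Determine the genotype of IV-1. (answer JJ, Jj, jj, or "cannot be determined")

IV-1's phenotype allows JJ or Jj, and no parent or child forces a single allele at both positions; consistent genotype assignments exist with IV-1 as JJ or Jj.

cannot be determined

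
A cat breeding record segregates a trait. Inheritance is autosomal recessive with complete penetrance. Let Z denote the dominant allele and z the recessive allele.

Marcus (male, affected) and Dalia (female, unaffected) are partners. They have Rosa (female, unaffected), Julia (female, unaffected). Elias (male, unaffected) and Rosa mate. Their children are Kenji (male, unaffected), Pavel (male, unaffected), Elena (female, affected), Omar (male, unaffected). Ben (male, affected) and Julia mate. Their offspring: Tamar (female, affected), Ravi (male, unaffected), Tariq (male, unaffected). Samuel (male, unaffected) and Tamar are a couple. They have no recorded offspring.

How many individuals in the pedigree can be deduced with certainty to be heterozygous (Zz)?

5

Obligate heterozygotes: Rosa is unaffected so carries Z and received z from Marcus (zz), so Rosa is Zz; Julia is unaffected so carries Z and received z from Marcus (zz), so Julia is Zz; Elias is unaffected so carries Z and passed z to Elena (zz), so Elias is Zz; Ravi is unaffected so carries Z and received z from Ben (zz), so Ravi is Zz; Tariq is unaffected so carries Z and received z from Ben (zz), so Tariq is Zz.
Every other individual is either homozygous by phenotype or has at least one consistent homozygous assignment, so the count is 5.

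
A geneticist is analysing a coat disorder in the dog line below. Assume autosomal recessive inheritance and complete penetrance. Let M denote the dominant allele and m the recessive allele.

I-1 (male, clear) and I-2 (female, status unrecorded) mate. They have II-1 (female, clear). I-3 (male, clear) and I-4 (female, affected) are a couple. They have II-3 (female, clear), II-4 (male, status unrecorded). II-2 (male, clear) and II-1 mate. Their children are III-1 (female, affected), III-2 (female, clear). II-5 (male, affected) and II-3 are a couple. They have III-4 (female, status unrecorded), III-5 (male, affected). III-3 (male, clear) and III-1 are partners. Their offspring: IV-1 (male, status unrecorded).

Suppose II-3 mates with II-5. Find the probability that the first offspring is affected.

1/2

II-3 is clear so carries M and received m from I-4 (mm), so II-3 is Mm.
II-5 is affected, so II-5 is mm.
The cross gives 1/2 Mm : 1/2 mm, so P(offspring is affected) = 1/2.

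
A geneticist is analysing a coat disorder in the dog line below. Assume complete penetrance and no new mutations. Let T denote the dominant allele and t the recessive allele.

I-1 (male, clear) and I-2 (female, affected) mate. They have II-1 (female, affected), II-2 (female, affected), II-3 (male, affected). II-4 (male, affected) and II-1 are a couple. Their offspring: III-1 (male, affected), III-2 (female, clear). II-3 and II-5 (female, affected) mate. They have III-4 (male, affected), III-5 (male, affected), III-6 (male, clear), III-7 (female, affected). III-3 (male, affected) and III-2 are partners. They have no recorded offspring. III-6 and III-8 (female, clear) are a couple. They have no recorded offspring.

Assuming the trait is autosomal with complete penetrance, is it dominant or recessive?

II-4 and II-1 are both affected yet have a clear child III-2. Under a recessive model two affected parents are homozygous and every child would be affected, so the trait cannot be recessive.

dominant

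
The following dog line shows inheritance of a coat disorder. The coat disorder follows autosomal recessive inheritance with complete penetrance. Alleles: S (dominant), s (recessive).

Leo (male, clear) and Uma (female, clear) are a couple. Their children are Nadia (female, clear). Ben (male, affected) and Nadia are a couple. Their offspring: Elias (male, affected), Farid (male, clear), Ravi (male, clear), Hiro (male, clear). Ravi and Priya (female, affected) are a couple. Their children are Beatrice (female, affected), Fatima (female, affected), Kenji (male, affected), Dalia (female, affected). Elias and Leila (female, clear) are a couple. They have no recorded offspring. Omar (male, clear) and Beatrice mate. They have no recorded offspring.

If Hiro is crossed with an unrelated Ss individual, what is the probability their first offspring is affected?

1/4

Hiro is clear so carries S and received s from Ben (ss), so Hiro is Ss.
The cross gives 1/4 SS : 1/2 Ss : 1/4 ss, so P(offspring is affected) = 1/4.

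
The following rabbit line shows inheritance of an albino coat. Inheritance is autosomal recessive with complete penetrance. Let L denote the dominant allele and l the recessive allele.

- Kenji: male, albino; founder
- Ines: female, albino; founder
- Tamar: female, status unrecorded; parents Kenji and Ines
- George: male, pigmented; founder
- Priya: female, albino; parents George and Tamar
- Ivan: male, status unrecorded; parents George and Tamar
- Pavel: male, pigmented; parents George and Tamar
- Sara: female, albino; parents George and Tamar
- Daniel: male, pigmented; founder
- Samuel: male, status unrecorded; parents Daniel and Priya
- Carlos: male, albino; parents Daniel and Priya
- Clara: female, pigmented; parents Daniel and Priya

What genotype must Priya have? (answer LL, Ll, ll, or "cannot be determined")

ll

Priya is albino, so Priya is ll.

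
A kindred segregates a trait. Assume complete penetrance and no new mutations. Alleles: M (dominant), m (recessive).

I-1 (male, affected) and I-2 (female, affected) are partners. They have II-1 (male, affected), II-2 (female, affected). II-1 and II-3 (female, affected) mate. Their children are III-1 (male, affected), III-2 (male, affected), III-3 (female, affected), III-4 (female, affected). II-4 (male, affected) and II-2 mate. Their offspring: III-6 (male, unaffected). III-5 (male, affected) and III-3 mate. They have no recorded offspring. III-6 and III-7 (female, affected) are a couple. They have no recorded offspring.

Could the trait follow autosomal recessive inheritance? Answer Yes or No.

No

Under autosomal recessive, III-6 (unaffected, male) cannot arise from II-4 (affected) × II-2 (affected).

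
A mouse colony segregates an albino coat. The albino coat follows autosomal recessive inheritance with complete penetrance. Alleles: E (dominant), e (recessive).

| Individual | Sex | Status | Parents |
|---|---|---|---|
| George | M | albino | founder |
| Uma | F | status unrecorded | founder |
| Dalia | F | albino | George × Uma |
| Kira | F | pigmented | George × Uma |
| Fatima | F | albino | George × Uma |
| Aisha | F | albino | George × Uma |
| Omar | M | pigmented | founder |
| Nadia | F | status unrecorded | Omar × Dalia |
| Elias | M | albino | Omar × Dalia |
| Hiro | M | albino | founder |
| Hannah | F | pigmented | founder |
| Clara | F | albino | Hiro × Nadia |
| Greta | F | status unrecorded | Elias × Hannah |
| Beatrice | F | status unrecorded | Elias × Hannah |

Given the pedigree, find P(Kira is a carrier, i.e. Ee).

Kira is pigmented so carries E and received e from George (ee), so Kira is Ee, giving P(Ee) = 1.

1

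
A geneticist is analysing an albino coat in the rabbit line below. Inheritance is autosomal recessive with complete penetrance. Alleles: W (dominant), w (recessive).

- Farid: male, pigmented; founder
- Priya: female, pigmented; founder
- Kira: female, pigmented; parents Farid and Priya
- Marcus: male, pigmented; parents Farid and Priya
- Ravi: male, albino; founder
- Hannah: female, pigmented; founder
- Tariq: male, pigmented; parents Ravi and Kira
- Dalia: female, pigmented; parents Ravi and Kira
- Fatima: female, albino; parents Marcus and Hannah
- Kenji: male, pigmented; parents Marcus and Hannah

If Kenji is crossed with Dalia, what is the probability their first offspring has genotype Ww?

Marcus is pigmented so carries W and passed w to Fatima (ww), so Marcus is Ww.
Hannah is pigmented so carries W and passed w to Fatima (ww), so Hannah is Ww.
Kenji is a pigmented offspring of Marcus (Ww) × Hannah (Ww), whose cross gives 1/4 WW : 1/2 Ww : 1/4 ww; conditioning on being pigmented, Kenji is WW with probability 1/3, Ww with probability 2/3.
Dalia is pigmented so carries W and received w from Ravi (ww), so Dalia is Ww.
Summing over parental genotype combinations, P(offspring has genotype Ww) = 1/3·1/2 + 2/3·1/2 = 1/2.

1/2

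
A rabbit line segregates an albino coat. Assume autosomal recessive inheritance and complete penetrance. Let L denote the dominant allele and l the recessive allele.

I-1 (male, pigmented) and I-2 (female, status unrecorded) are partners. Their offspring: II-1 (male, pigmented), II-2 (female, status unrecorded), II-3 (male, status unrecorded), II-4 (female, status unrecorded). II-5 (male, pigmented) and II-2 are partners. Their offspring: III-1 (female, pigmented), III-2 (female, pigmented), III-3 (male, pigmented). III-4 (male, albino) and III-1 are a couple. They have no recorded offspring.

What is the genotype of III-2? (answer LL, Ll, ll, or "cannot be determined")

III-2's phenotype allows LL or Ll, and no parent or child forces a single allele at both positions; consistent genotype assignments exist with III-2 as LL or Ll.

cannot be determined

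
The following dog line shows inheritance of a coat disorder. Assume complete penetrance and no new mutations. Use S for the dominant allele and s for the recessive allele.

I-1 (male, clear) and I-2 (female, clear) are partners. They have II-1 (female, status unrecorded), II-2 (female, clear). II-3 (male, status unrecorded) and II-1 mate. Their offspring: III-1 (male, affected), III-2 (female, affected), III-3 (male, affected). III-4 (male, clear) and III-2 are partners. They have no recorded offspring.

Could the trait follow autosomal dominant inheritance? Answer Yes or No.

Yes

A consistent assignment under autosomal dominant exists: I-1 ss, I-2 ss, II-1 ss, II-2 ss, II-3 SS, III-1 Ss, III-2 Ss, III-3 Ss, III-4 ss.
In this assignment every recorded phenotype matches its genotype and every non-founder's genotype is obtainable from its parents' genotypes, so the pedigree is consistent.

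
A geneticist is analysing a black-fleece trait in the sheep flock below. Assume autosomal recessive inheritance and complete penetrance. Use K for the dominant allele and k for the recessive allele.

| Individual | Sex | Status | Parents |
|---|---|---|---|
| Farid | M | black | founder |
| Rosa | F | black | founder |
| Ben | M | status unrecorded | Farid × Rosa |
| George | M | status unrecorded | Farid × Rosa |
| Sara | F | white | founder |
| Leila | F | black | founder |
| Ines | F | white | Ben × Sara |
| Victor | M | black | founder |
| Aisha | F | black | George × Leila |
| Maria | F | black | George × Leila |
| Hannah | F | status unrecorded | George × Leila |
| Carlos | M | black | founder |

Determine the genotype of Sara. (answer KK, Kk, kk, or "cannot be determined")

cannot be determined

Sara's phenotype allows KK or Kk, and no parent or child forces a single allele at both positions; consistent genotype assignments exist with Sara as KK or Kk.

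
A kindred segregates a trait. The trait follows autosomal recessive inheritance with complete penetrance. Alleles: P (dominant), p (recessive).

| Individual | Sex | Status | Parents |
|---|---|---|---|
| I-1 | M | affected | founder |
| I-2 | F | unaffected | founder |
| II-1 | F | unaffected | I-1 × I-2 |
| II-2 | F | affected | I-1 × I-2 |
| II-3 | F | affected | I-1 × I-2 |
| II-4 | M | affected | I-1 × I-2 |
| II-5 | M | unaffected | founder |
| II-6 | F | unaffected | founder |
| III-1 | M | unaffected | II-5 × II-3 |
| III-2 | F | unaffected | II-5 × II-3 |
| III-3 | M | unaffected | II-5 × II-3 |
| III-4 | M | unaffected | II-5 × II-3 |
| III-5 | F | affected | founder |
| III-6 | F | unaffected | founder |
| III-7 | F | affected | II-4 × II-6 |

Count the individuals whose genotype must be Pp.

Obligate heterozygotes: I-2 is unaffected so carries P and passed p to II-2 (pp), so I-2 is Pp; II-1 is unaffected so carries P and received p from I-1 (pp), so II-1 is Pp; II-6 is unaffected so carries P and passed p to III-7 (pp), so II-6 is Pp; III-1 is unaffected so carries P and received p from II-3 (pp), so III-1 is Pp; III-2 is unaffected so carries P and received p from II-3 (pp), so III-2 is Pp; III-3 is unaffected so carries P and received p from II-3 (pp), so III-3 is Pp; III-4 is unaffected so carries P and received p from II-3 (pp), so III-4 is Pp.
Every other individual is either homozygous by phenotype or has at least one consistent homozygous assignment, so the count is 7.

7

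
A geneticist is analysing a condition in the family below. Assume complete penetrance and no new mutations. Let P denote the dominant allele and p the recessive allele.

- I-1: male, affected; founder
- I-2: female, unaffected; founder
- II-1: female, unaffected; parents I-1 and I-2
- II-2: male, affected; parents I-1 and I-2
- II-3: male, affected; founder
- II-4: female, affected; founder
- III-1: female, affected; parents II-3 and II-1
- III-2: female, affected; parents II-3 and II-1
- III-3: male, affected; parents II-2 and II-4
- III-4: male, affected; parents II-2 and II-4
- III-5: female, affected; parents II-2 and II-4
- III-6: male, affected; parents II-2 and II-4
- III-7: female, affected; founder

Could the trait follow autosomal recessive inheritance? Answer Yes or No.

A consistent assignment under autosomal recessive exists: I-1 pp, I-2 Pp, II-1 Pp, II-2 pp, II-3 pp, II-4 pp, III-1 pp, III-2 pp, III-3 pp, III-4 pp, III-5 pp, III-6 pp, III-7 pp.
In this assignment every recorded phenotype matches its genotype and every non-founder's genotype is obtainable from its parents' genotypes, so the pedigree is consistent.

Yes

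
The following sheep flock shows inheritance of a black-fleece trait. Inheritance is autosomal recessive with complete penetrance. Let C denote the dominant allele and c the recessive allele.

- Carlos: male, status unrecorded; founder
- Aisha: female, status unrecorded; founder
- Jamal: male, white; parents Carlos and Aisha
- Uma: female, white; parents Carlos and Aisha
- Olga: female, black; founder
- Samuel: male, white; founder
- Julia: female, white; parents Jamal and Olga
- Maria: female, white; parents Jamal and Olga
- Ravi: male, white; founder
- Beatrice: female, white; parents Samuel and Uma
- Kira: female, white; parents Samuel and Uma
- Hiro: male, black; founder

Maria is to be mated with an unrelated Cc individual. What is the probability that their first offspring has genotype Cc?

Maria is white so carries C and received c from Olga (cc), so Maria is Cc.
The cross gives 1/4 CC : 1/2 Cc : 1/4 cc, so P(offspring has genotype Cc) = 1/2.

1/2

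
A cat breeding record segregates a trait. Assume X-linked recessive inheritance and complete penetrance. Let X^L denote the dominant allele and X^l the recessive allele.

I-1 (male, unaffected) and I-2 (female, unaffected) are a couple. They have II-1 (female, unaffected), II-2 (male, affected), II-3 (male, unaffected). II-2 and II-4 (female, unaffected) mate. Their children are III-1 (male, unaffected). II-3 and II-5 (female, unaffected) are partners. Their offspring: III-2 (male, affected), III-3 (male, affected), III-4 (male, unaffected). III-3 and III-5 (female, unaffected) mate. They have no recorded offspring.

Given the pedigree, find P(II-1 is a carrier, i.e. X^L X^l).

1/2

I-1 is unaffected, so I-1 is X^L Y.
I-2 is unaffected so carries L and passed l to II-2 (X^l Y), so I-2 is X^L X^l.
Their cross gives offspring ratios 1/2 X^L X^L : 1/2 X^L X^l. Conditioning on II-1 being unaffected, P(X^L X^l) = 1/2 / 1 = 1/2.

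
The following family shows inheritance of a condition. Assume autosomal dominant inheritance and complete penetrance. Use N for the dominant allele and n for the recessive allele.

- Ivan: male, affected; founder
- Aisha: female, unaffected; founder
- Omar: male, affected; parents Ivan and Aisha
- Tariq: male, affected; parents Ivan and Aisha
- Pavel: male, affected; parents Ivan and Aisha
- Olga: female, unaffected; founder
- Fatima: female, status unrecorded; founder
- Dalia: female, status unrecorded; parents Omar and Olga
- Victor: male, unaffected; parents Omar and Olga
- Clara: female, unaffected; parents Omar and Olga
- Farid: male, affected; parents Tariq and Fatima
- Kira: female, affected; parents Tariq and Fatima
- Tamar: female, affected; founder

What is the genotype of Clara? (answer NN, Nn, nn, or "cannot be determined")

nn

Clara is unaffected, so Clara is nn.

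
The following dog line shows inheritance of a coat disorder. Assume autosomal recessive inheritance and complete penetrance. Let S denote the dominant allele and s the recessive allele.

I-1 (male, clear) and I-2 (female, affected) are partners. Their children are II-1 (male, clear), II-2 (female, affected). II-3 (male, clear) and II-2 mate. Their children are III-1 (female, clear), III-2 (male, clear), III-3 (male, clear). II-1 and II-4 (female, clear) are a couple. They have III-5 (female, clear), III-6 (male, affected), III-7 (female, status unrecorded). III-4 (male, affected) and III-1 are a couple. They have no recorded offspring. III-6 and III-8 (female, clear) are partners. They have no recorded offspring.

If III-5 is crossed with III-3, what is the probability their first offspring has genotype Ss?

II-1 is clear so carries S and received s from I-2 (ss), so II-1 is Ss.
II-4 is clear so carries S and passed s to III-6 (ss), so II-4 is Ss.
III-5 is a clear offspring of II-1 (Ss) × II-4 (Ss), whose cross gives 1/4 SS : 1/2 Ss : 1/4 ss; conditioning on being clear, III-5 is SS with probability 1/3, Ss with probability 2/3.
III-3 is clear so carries S and received s from II-2 (ss), so III-3 is Ss.
Summing over parental genotype combinations, P(offspring has genotype Ss) = 1/3·1/2 + 2/3·1/2 = 1/2.

1/2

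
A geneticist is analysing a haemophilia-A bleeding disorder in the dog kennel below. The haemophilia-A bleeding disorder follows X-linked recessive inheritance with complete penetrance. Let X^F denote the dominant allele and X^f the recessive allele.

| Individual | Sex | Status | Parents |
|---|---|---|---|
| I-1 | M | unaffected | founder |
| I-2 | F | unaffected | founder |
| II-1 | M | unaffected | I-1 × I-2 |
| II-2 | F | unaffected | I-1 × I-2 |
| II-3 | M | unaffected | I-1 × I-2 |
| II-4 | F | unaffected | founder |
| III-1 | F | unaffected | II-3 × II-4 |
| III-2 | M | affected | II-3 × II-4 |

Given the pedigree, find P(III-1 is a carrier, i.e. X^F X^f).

1/2

II-3 is unaffected, so II-3 is X^F Y.
II-4 is unaffected so carries F and passed f to III-2 (X^f Y), so II-4 is X^F X^f.
Their cross gives offspring ratios 1/2 X^F X^F : 1/2 X^F X^f. Conditioning on III-1 being unaffected, P(X^F X^f) = 1/2 / 1 = 1/2.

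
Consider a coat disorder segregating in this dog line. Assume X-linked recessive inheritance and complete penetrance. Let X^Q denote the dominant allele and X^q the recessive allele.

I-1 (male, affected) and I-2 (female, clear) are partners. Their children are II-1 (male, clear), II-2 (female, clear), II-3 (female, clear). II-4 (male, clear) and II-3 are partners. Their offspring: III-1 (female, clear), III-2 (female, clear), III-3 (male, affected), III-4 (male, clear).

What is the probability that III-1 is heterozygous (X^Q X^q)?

II-4 is clear, so II-4 is X^Q Y.
II-3 is clear so carries Q and received q from I-1 (X^q Y), so II-3 is X^Q X^q.
Their cross gives offspring ratios 1/2 X^Q X^Q : 1/2 X^Q X^q. Conditioning on III-1 being clear, P(X^Q X^q) = 1/2 / 1 = 1/2.

1/2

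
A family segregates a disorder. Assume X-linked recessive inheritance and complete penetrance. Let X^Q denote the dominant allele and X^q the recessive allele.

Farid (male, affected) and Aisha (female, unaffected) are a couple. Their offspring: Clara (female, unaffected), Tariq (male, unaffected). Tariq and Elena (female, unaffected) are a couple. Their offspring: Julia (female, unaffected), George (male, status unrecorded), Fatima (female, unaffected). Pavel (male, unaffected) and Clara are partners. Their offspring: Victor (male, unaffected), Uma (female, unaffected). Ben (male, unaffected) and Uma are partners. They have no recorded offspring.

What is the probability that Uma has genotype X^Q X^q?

Pavel is unaffected, so Pavel is X^Q Y.
Clara is unaffected so carries Q and received q from Farid (X^q Y), so Clara is X^Q X^q.
Their cross gives offspring ratios 1/2 X^Q X^Q : 1/2 X^Q X^q. Conditioning on Uma being unaffected, P(X^Q X^q) = 1/2 / 1 = 1/2.

1/2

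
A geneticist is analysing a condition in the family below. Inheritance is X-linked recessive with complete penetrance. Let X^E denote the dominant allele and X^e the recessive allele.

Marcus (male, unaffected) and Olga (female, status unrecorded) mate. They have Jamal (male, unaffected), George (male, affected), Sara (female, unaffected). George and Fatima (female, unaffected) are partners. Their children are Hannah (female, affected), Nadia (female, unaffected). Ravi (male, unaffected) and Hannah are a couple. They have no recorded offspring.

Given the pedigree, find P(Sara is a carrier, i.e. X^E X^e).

1/2

Marcus is unaffected, so Marcus is X^E Y.
Olga passed E to Jamal (X^E Y) and passed e to George (X^e Y), so Olga is X^E X^e.
Their cross gives offspring ratios 1/2 X^E X^E : 1/2 X^E X^e. Conditioning on Sara being unaffected, P(X^E X^e) = 1/2 / 1 = 1/2.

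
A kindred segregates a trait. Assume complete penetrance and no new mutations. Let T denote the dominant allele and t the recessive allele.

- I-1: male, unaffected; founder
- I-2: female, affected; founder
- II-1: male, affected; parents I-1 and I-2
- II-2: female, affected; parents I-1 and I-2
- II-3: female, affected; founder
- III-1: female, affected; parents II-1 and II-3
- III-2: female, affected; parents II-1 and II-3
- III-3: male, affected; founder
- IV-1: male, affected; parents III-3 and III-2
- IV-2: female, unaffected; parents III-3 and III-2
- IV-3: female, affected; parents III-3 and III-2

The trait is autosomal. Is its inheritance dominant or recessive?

dominant

III-3 and III-2 are both affected yet have an unaffected child IV-2. Under a recessive model two affected parents are homozygous and every child would be affected, so the trait cannot be recessive.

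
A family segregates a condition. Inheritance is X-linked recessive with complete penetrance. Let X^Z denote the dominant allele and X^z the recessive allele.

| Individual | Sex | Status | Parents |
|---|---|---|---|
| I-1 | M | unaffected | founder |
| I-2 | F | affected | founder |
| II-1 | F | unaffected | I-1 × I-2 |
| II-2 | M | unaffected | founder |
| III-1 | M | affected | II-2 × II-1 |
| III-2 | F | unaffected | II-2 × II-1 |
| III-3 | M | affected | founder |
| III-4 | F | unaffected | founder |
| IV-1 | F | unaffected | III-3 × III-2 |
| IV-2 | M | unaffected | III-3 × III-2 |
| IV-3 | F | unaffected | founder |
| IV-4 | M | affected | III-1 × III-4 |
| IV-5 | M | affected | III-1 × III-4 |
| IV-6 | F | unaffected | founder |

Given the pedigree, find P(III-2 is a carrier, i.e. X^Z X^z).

II-2 is unaffected, so II-2 is X^Z Y.
II-1 is unaffected so carries Z and received z from I-2 (X^z X^z), so II-1 is X^Z X^z.
Their cross gives offspring ratios 1/2 X^Z X^Z : 1/2 X^Z X^z. Conditioning on III-2 being unaffected, P(X^Z X^z) = 1/2 / 1 = 1/2 before taking III-2's own offspring into account.
III-3 is affected, so III-3 is X^z Y.
Now use III-2's offspring. Probability of each recorded status — unaffected daughter IV-1: 1/2 if III-2 is X^Z X^z, 1 if X^Z X^Z; unaffected son IV-2: 1/2 if III-2 is X^Z X^z, 1 if X^Z X^Z.
Bayes: P(X^Z X^z) = 1/2·1/4 / (1/2·1/4 + 1/2·1) = 1/5.

1/5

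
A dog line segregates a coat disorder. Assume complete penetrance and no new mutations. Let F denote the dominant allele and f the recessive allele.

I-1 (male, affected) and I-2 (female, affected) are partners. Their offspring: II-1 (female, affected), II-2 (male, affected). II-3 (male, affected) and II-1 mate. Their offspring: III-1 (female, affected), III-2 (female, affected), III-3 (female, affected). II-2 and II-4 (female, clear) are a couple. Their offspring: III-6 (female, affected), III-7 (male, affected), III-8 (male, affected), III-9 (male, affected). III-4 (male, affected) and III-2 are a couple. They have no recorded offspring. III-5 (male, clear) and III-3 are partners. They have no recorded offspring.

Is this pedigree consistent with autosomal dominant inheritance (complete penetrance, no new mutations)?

Yes

A consistent assignment under autosomal dominant exists: I-1 FF, I-2 FF, II-1 FF, II-2 FF, II-3 FF, II-4 ff, III-1 FF, III-2 FF, III-3 FF, III-4 FF, III-5 ff, III-6 Ff, III-7 Ff, III-8 Ff, III-9 Ff.
In this assignment every recorded phenotype matches its genotype and every non-founder's genotype is obtainable from its parents' genotypes, so the pedigree is consistent.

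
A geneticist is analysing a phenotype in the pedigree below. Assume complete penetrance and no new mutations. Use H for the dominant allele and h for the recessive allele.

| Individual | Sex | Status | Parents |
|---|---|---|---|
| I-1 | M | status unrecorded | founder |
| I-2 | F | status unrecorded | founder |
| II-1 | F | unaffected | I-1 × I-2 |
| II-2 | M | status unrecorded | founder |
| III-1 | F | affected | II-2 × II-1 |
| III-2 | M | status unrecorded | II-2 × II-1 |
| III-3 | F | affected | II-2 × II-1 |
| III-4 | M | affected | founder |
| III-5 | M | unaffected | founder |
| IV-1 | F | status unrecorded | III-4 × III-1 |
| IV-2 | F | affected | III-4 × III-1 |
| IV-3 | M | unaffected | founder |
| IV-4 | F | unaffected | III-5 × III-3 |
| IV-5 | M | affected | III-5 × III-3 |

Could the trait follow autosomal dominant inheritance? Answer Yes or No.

A consistent assignment under autosomal dominant exists: I-1 Hh, I-2 Hh, II-1 hh, II-2 HH, III-1 Hh, III-2 Hh, III-3 Hh, III-4 HH, III-5 hh, IV-1 HH, IV-2 HH, IV-3 hh, IV-4 hh, IV-5 Hh.
In this assignment every recorded phenotype matches its genotype and every non-founder's genotype is obtainable from its parents' genotypes, so the pedigree is consistent.

Yes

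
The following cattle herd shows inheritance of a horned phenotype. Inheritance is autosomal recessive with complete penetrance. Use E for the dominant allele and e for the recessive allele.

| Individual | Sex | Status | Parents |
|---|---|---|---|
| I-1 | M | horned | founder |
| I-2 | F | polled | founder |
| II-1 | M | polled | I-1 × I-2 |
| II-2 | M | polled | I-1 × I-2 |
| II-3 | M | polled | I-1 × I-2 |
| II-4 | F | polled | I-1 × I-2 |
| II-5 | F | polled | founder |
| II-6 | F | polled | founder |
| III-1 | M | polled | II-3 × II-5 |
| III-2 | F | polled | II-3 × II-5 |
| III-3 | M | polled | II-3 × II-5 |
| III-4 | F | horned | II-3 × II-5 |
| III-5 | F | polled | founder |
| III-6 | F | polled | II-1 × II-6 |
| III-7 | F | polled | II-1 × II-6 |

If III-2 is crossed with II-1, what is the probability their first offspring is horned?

II-3 is polled so carries E and received e from I-1 (ee), so II-3 is Ee.
II-5 is polled so carries E and passed e to III-4 (ee), so II-5 is Ee.
III-2 is a polled offspring of II-3 (Ee) × II-5 (Ee), whose cross gives 1/4 EE : 1/2 Ee : 1/4 ee; conditioning on being polled, III-2 is EE with probability 1/3, Ee with probability 2/3.
II-1 is polled so carries E and received e from I-1 (ee), so II-1 is Ee.
Summing over parental genotype combinations, P(offspring is horned) = 2/3·1/4 = 1/6.

1/6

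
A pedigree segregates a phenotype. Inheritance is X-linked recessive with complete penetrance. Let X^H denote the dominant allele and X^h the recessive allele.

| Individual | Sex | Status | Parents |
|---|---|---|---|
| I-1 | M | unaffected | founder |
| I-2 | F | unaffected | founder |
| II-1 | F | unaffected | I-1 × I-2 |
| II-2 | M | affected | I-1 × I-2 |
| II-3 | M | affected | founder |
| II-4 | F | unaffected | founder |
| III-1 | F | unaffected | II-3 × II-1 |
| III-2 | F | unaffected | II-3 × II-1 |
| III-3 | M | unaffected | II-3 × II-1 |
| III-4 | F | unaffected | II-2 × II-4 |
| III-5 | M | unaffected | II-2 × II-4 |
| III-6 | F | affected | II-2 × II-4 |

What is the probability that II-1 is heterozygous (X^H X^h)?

I-1 is unaffected, so I-1 is X^H Y.
I-2 is unaffected so carries H and passed h to II-2 (X^h Y), so I-2 is X^H X^h.
Their cross gives offspring ratios 1/2 X^H X^H : 1/2 X^H X^h. Conditioning on II-1 being unaffected, P(X^H X^h) = 1/2 / 1 = 1/2 before taking II-1's own offspring into account.
II-3 is affected, so II-3 is X^h Y.
Now use II-1's offspring. Probability of each recorded status — unaffected daughter III-1: 1/2 if II-1 is X^H X^h, 1 if X^H X^H; unaffected daughter III-2: 1/2 if II-1 is X^H X^h, 1 if X^H X^H; unaffected son III-3: 1/2 if II-1 is X^H X^h, 1 if X^H X^H.
Bayes: P(X^H X^h) = 1/2·1/8 / (1/2·1/8 + 1/2·1) = 1/9.

1/9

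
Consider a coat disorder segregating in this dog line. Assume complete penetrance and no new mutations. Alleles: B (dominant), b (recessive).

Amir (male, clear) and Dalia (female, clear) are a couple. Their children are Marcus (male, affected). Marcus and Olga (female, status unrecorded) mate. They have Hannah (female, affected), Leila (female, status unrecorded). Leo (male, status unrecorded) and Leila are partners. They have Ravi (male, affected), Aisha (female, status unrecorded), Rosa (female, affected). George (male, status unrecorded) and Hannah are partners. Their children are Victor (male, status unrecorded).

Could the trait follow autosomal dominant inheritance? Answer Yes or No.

Under autosomal dominant, Marcus (affected, male) cannot arise from Amir (clear) × Dalia (clear).

No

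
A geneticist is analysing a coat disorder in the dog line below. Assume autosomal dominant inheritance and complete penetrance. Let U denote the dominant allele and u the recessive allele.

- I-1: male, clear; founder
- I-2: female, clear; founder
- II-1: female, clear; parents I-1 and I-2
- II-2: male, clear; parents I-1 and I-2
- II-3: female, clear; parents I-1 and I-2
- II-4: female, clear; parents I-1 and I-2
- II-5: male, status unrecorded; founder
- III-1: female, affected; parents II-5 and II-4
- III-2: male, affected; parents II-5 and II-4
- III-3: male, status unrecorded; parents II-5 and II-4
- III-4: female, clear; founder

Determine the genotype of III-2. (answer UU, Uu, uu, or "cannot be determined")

From phenotype alone, III-2 is UU or Uu.
III-2 is affected so carries U and received u from II-4 (uu), so III-2 is Uu.

Uu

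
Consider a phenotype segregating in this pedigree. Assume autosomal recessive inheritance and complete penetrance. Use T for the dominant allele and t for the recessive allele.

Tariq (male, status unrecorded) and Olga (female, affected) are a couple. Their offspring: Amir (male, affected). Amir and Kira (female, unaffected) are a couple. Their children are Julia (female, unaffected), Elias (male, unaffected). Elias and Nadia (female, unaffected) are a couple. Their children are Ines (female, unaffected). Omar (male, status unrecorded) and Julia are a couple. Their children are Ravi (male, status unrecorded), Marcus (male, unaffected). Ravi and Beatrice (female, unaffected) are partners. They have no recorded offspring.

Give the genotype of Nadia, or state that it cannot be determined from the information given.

Nadia's phenotype allows TT or Tt, and no parent or child forces a single allele at both positions; consistent genotype assignments exist with Nadia as TT or Tt.

cannot be determined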